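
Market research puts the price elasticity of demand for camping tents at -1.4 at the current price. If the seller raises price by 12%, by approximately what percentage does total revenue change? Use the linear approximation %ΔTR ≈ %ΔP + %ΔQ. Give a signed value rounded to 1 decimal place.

%ΔQ ≈ Ed × %ΔP = (-1.4) × (+12%) = -16.8000%
%ΔTR ≈ %ΔP + %ΔQ = (+12%) + (-16.8000%) = -4.8000%

-4.8%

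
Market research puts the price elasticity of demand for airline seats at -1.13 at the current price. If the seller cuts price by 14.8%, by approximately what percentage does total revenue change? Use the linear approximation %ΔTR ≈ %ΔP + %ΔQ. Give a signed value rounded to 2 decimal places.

+1.92%

%ΔQ ≈ Ed × %ΔP = (-1.13) × (-14.8%) = +16.7240%
%ΔTR ≈ %ΔP + %ΔQ = (-14.8%) + (+16.7240%) = +1.9240%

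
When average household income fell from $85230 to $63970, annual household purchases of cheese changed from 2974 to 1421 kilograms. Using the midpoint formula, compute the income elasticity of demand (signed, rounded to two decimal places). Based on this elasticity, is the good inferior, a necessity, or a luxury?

%ΔQ = (1421 − 2974)/[( 2974 + 1421)/2] = -1553/2197.5 = -0.706712…
%ΔIncome = (63970 − 85230)/[( 85230 + 63970)/2] = -21260/74600 = -0.284986…
E_income = (-1553/2197.5) / (-21260/74600) = 2.4798…
E_income > 1 ⇒ normal good, luxury.

2.48; luxury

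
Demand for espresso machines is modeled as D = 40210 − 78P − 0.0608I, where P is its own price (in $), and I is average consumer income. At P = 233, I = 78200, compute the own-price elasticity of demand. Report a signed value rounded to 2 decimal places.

At the given values, D = 40210 − 78(233) − 0.0608(78200) = 17281.44.
∂D/∂P = −78.
E = (-78) × (233/17281.44) = -1.0516…

-1.05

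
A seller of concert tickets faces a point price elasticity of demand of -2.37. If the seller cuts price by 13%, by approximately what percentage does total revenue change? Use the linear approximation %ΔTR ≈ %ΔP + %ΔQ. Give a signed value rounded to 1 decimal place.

+17.8%

%ΔQ ≈ Ed × %ΔP = (-2.37) × (-13%) = +30.8100%
%ΔTR ≈ %ΔP + %ΔQ = (-13%) + (+30.8100%) = +17.8100%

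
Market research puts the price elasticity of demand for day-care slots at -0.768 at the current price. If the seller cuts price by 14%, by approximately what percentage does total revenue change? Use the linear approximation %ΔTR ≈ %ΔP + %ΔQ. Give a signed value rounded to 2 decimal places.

-3.25%

%ΔQ ≈ Ed × %ΔP = (-0.768) × (-14%) = +10.7520%
%ΔTR ≈ %ΔP + %ΔQ = (-14%) + (+10.7520%) = -3.2480%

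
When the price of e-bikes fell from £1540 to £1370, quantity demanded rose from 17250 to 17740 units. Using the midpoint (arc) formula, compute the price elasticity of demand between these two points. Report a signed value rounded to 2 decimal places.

%ΔQ = (17740 − 17250) / [(17250 + 17740)/2] = 490/17495 = 0.028008…
%ΔP = (1370 − 1540) / [(1540 + 1370)/2] = -170/1455 = -0.116838…
Arc Ed = %ΔQ / %ΔP = (490/17495) / (-170/1455) = -0.2397…

-0.24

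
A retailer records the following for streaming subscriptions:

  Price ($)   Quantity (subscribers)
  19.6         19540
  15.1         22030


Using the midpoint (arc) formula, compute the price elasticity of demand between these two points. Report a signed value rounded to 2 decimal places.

%ΔQ = (22030 − 19540) / [(19540 + 22030)/2] = 2490/20785 = 0.119797…
%ΔP = (15.1 − 19.6) / [(19.6 + 15.1)/2] = -4.5/17.35 = -0.259365…
Arc Ed = %ΔQ / %ΔP = (2490/20785) / (-4.5/17.35) = -0.4618…

-0.46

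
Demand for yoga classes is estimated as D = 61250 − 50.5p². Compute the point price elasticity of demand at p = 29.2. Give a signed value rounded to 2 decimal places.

-4.73

dD/dp = −2·50.5·p = -2949.2. At p = 29.2, D = 18191.68.
Ed = (dD/dp)·(p/D) = (-2949.2) × (29.2/18191.68) = -4.7338…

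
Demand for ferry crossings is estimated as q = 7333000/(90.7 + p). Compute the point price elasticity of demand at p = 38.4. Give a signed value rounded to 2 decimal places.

-0.30

dq/dp = −7333000/(90.7 + p)² = -439.976. At p = 38.4, q = 56800.9.
Ed = (dq/dp)·(p/q) = (-439.976) × (38.4/56800.9) = -0.2974…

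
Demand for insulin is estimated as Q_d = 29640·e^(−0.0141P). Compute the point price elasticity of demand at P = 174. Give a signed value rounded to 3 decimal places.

dQ_d/dP = −0.0141·Q_d = -35.9418. At P = 174, Q_d = 2549.06.
Ed = (dQ_d/dP)·(P/Q_d) = (-35.9418) × (174/2549.06) = -2.4534

-2.453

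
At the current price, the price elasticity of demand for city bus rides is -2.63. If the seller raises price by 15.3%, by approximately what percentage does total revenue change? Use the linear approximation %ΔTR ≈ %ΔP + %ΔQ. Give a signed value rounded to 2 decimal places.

%ΔQ ≈ Ed × %ΔP = (-2.63) × (+15.3%) = -40.2390%
%ΔTR ≈ %ΔP + %ΔQ = (+15.3%) + (-40.2390%) = -24.9390%

-24.94%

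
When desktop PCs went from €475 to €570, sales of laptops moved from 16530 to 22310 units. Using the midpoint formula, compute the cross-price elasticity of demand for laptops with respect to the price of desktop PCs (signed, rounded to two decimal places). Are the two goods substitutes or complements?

%ΔQ_{laptops} = (22310 − 16530)/avg = 5780/19420 = 0.297631…
%ΔP_{desktop PCs} = (570 − 475)/avg = 95/522.5 = 0.181818…
E_cross = (5780/19420) / (95/522.5) = 1.6369…
E_cross > 0 ⇒ the goods are substitutes.

1.64; substitutes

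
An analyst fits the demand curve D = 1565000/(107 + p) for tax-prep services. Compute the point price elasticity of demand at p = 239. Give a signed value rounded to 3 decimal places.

dD/dp = −1565000/(107 + p)² = -13.0726. At p = 239, D = 4523.12.
Ed = (dD/dp)·(p/D) = (-13.0726) × (239/4523.12) = -0.69075…

-0.691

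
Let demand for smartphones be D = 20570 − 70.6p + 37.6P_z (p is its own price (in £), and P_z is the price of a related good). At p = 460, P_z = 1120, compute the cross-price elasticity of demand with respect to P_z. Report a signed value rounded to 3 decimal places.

1.394

At the given values, D = 20570 − 70.6(460) + 37.6(1120) = 30206.
∂D/∂P_z = 37.6.
E = (37.6) × (1120/30206) = 1.39416…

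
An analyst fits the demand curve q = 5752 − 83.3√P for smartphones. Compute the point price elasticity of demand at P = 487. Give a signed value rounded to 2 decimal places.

dq/dP = −83.3/(2√P) = -1.88734. At P = 487, q = 3913.73.
Ed = (dq/dP)·(P/q) = (-1.88734) × (487/3913.73) = -0.2348…

-0.23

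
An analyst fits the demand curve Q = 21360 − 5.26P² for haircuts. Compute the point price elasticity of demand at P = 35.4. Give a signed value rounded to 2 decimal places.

-0.89

dQ/dP = −2·5.26·P = -372.408. At P = 35.4, Q = 14768.3784.
Ed = (dQ/dP)·(P/Q) = (-372.408) × (35.4/14768.3784) = -0.8926…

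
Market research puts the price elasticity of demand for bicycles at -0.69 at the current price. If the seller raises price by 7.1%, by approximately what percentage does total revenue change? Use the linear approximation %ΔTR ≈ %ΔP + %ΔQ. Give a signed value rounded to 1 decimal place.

+2.2%

%ΔQ ≈ Ed × %ΔP = (-0.69) × (+7.1%) = -4.8990%
%ΔTR ≈ %ΔP + %ΔQ = (+7.1%) + (-4.8990%) = +2.2010%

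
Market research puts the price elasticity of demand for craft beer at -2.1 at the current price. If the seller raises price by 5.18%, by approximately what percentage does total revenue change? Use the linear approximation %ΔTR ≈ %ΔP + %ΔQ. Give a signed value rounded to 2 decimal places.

%ΔQ ≈ Ed × %ΔP = (-2.1) × (+5.18%) = -10.8780%
%ΔTR ≈ %ΔP + %ΔQ = (+5.18%) + (-10.8780%) = -5.6980%

-5.70%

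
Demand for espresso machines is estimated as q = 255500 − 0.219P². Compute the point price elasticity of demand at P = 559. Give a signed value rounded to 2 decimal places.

dq/dP = −2·0.219·P = -244.842. At P = 559, q = 187066.661.
Ed = (dq/dP)·(P/q) = (-244.842) × (559/187066.661) = -0.7316…

-0.73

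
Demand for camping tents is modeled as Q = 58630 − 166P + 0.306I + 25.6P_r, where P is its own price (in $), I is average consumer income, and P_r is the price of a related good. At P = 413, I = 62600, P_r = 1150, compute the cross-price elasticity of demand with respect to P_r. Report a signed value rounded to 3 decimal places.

0.761

At the given values, Q = 58630 − 166(413) + 0.306(62600) + 25.6(1150) = 38667.6.
∂Q/∂P_r = 25.6.
E = (25.6) × (1150/38667.6) = 0.76136…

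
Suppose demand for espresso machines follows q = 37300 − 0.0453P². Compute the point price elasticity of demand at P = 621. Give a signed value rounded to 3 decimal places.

-1.762

dq/dP = −2·0.0453·P = -56.2626. At P = 621, q = 19830.4627.
Ed = (dq/dP)·(P/q) = (-56.2626) × (621/19830.4627) = -1.76188…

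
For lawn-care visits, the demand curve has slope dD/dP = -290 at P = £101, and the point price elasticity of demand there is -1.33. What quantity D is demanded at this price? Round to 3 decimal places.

Ed = (dD/dP)·(P/D) ⇒ D = (dD/dP)·P/Ed = (-290)·101/(-1.33) = 22022.55639…

22022.556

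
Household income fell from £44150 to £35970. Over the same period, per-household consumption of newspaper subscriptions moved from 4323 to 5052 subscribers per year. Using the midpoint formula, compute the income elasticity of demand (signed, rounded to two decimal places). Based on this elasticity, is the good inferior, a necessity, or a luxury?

%ΔQ = (5052 − 4323)/[( 4323 + 5052)/2] = 729/4687.5 = 0.15552
%ΔIncome = (35970 − 44150)/[( 44150 + 35970)/2] = -8180/40060 = -0.204193…
E_income = (729/4687.5) / (-8180/40060) = -0.7616…
E_income < 0 ⇒ inferior good.

-0.76; inferior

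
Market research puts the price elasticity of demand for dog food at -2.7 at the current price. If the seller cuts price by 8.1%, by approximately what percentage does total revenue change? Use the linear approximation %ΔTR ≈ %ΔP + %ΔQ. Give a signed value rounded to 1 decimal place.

%ΔQ ≈ Ed × %ΔP = (-2.7) × (-8.1%) = +21.8700%
%ΔTR ≈ %ΔP + %ΔQ = (-8.1%) + (+21.8700%) = +13.7700%

+13.8%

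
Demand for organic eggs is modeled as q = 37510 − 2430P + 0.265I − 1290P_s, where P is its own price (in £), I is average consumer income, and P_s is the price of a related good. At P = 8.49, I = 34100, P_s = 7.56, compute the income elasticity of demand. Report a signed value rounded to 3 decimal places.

0.559

At the given values, q = 37510 − 2430(8.49) + 0.265(34100) − 1290(7.56) = 16163.4.
∂q/∂I = 0.265.
E = (0.265) × (34100/16163.4) = 0.55907…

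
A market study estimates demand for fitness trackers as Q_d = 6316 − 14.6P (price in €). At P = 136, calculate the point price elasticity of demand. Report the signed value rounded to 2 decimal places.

-0.46

dQ_d/dP = −14.6. At P = 136, Q_d = 6316 − 14.6(136) = 4330.4.
Ed = (dQ_d/dP)·(P/Q_d) = −14.6 × (136/4330.4) = -0.4585…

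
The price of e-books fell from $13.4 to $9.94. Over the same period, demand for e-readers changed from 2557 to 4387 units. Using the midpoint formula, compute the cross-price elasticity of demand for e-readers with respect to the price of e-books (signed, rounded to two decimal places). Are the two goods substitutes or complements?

-1.78; complements

%ΔQ_{e-readers} = (4387 − 2557)/avg = 1830/3472 = 0.527073…
%ΔP_{e-books} = (9.94 − 13.4)/avg = -3.46/11.67 = -0.296486…
E_cross = (1830/3472) / (-3.46/11.67) = -1.7777…
E_cross < 0 ⇒ the goods are complements.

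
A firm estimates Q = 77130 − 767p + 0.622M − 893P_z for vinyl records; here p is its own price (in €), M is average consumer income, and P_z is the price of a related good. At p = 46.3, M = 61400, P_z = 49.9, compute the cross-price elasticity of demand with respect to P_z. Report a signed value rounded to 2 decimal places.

-1.26

At the given values, Q = 77130 − 767(46.3) + 0.622(61400) − 893(49.9) = 35248.
∂Q/∂P_z = -893.
E = (-893) × (49.9/35248) = -1.2642…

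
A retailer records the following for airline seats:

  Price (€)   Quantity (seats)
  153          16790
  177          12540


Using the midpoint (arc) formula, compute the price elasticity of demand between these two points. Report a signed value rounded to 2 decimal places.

-1.99

%ΔQ = (12540 − 16790) / [(16790 + 12540)/2] = -4250/14665 = -0.289805…
%ΔP = (177 − 153) / [(153 + 177)/2] = 24/165 = 0.145454…
Arc Ed = %ΔQ / %ΔP = (-4250/14665) / (24/165) = -1.9924…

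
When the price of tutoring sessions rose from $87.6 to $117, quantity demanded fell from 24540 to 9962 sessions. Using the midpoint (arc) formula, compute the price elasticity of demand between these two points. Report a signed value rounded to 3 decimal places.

%ΔQ = (9962 − 24540) / [(24540 + 9962)/2] = -14578/17251 = -0.845052…
%ΔP = (117 − 87.6) / [(87.6 + 117)/2] = 29.4/102.3 = 0.287390…
Arc Ed = %ΔQ / %ΔP = (-14578/17251) / (29.4/102.3) = -2.94043…

-2.940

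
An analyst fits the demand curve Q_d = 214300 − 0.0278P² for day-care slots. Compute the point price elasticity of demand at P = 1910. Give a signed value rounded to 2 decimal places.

-1.80

dQ_d/dP = −2·0.0278·P = -106.196. At P = 1910, Q_d = 112882.82.
Ed = (dQ_d/dP)·(P/Q_d) = (-106.196) × (1910/112882.82) = -1.7968…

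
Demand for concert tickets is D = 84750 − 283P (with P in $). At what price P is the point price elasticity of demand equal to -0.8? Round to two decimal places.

133.10

Ed = −283P/(84750 − 283P). Set this equal to -0.8:
283P = 0.8·(84750 − 283P) ⇒ 283P(1 + 0.8) = 0.8·84750
P = 0.8·84750 / (283·1.8) = 133.0977…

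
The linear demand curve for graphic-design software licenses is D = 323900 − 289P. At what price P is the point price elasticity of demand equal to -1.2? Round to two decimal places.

Ed = −289P/(323900 − 289P). Set this equal to -1.2:
289P = 1.2·(323900 − 289P) ⇒ 289P(1 + 1.2) = 1.2·323900
P = 1.2·323900 / (289·2.2) = 611.3243…

611.32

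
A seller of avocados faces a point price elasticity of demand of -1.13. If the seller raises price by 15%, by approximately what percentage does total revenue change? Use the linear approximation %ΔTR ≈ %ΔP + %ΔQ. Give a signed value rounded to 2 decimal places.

%ΔQ ≈ Ed × %ΔP = (-1.13) × (+15%) = -16.9500%
%ΔTR ≈ %ΔP + %ΔQ = (+15%) + (-16.9500%) = -1.9500%

-1.95%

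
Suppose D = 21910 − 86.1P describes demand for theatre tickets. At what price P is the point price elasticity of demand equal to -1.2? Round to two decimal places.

Ed = −86.1P/(21910 − 86.1P). Set this equal to -1.2:
86.1P = 1.2·(21910 − 86.1P) ⇒ 86.1P(1 + 1.2) = 1.2·21910
P = 1.2·21910 / (86.1·2.2) = 138.8026…

138.80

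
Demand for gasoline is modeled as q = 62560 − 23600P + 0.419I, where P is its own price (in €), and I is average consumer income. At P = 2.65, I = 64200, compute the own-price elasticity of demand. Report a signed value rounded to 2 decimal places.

At the given values, q = 62560 − 23600(2.65) + 0.419(64200) = 26919.8.
∂q/∂P = −23600.
E = (-23600) × (2.65/26919.8) = -2.3231…

-2.32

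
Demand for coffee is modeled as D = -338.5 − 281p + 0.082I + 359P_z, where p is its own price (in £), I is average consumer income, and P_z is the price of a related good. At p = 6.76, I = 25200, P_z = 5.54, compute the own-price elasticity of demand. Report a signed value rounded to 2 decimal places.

-1.05

At the given values, D = -338.5 − 281(6.76) + 0.082(25200) + 359(5.54) = 1817.2.
∂D/∂p = −281.
E = (-281) × (6.76/1817.2) = -1.0453…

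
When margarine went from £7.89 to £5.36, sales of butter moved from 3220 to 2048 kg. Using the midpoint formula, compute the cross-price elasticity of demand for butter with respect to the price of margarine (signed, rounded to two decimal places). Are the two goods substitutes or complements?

1.17; substitutes

%ΔQ_{butter} = (2048 − 3220)/avg = -1172/2634 = -0.444950…
%ΔP_{margarine} = (5.36 − 7.89)/avg = -2.53/6.625 = -0.381886…
E_cross = (-1172/2634) / (-2.53/6.625) = 1.1651…
E_cross > 0 ⇒ the goods are substitutes.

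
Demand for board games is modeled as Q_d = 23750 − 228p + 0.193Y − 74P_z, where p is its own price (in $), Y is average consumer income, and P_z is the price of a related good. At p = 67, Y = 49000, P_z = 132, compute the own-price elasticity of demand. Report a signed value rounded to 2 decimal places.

-1.87

At the given values, Q_d = 23750 − 228(67) + 0.193(49000) − 74(132) = 8163.
∂Q_d/∂p = −228.
E = (-228) × (67/8163) = -1.8713…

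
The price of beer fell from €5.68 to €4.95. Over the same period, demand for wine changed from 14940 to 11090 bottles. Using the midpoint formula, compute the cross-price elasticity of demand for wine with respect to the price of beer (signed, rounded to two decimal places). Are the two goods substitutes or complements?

2.15; substitutes

%ΔQ_{wine} = (11090 − 14940)/avg = -3850/13015 = -0.295812…
%ΔP_{beer} = (4.95 − 5.68)/avg = -0.73/5.315 = -0.137347…
E_cross = (-3850/13015) / (-0.73/5.315) = 2.1537…
E_cross > 0 ⇒ the goods are substitutes.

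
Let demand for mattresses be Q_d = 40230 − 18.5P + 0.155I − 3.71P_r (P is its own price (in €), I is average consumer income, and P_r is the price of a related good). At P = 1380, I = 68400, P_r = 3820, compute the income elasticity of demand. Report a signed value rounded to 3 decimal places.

0.953

At the given values, Q_d = 40230 − 18.5(1380) + 0.155(68400) − 3.71(3820) = 11129.8.
∂Q_d/∂I = 0.155.
E = (0.155) × (68400/11129.8) = 0.95257…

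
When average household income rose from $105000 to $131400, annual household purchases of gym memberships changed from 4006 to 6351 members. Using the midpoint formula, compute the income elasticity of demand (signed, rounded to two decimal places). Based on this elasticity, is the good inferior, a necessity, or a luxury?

%ΔQ = (6351 − 4006)/[( 4006 + 6351)/2] = 2345/5178.5 = 0.452833…
%ΔIncome = (131400 − 105000)/[( 105000 + 131400)/2] = 26400/118200 = 0.223350…
E_income = (2345/5178.5) / (26400/118200) = 2.0274…
E_income > 1 ⇒ normal good, luxury.

2.03; luxury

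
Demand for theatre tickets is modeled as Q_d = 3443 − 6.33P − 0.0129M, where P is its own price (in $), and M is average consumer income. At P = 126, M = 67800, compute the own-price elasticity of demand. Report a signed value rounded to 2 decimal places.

-0.45

At the given values, Q_d = 3443 − 6.33(126) − 0.0129(67800) = 1770.8.
∂Q_d/∂P = −6.33.
E = (-6.33) × (126/1770.8) = -0.4504…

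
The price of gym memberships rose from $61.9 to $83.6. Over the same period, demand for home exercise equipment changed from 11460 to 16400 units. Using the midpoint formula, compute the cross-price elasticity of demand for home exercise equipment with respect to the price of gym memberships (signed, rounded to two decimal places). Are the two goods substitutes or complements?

%ΔQ_{home exercise equipment} = (16400 − 11460)/avg = 4940/13930 = 0.354630…
%ΔP_{gym memberships} = (83.6 − 61.9)/avg = 21.7/72.75 = 0.298281…
E_cross = (4940/13930) / (21.7/72.75) = 1.1889…
E_cross > 0 ⇒ the goods are substitutes.

1.19; substitutes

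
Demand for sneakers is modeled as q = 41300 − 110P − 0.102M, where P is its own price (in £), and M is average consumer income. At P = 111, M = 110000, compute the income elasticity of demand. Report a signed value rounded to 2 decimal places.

At the given values, q = 41300 − 110(111) − 0.102(110000) = 17870.
∂q/∂M = -0.102.
E = (-0.102) × (110000/17870) = -0.6278…

-0.63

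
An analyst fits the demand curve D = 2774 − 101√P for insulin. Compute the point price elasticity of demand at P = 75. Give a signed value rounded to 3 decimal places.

-0.230

dD/dP = −101/(2√P) = -5.83124. At P = 75, D = 1899.31.
Ed = (dD/dP)·(P/D) = (-5.83124) × (75/1899.31) = -0.23026…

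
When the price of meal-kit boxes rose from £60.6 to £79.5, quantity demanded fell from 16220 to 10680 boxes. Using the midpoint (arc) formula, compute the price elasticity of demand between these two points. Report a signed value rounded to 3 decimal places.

-1.527

%ΔQ = (10680 − 16220) / [(16220 + 10680)/2] = -5540/13450 = -0.411895…
%ΔP = (79.5 − 60.6) / [(60.6 + 79.5)/2] = 18.9/70.05 = 0.269807…
Arc Ed = %ΔQ / %ΔP = (-5540/13450) / (18.9/70.05) = -1.52663…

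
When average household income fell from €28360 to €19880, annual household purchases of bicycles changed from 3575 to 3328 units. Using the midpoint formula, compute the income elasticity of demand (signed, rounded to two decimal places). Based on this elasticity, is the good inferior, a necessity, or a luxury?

0.20; necessity

%ΔQ = (3328 − 3575)/[( 3575 + 3328)/2] = -247/3451.5 = -0.071563…
%ΔIncome = (19880 − 28360)/[( 28360 + 19880)/2] = -8480/24120 = -0.351575…
E_income = (-247/3451.5) / (-8480/24120) = 0.2035…
0 < E_income < 1 ⇒ normal good, necessity.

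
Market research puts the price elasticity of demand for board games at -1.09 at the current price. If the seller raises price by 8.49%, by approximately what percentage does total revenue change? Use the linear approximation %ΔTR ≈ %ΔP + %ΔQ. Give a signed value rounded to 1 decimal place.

-0.8%

%ΔQ ≈ Ed × %ΔP = (-1.09) × (+8.49%) = -9.2541%
%ΔTR ≈ %ΔP + %ΔQ = (+8.49%) + (-9.2541%) = -0.7641%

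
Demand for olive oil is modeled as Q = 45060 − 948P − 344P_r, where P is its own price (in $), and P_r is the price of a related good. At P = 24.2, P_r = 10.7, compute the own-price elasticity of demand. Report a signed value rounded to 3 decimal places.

At the given values, Q = 45060 − 948(24.2) − 344(10.7) = 18437.6.
∂Q/∂P = −948.
E = (-948) × (24.2/18437.6) = -1.24428…

-1.244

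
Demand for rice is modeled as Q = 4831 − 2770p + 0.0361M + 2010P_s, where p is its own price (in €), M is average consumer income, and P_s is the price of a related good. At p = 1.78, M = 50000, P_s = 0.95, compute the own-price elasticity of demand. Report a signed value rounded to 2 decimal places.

At the given values, Q = 4831 − 2770(1.78) + 0.0361(50000) + 2010(0.95) = 3614.9.
∂Q/∂p = −2770.
E = (-2770) × (1.78/3614.9) = -1.3639…

-1.36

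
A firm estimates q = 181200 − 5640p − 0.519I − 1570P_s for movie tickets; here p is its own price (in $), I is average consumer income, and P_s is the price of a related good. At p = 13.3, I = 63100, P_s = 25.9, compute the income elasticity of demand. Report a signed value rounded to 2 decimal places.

At the given values, q = 181200 − 5640(13.3) − 0.519(63100) − 1570(25.9) = 32776.1.
∂q/∂I = -0.519.
E = (-0.519) × (63100/32776.1) = -0.9991…

-1.00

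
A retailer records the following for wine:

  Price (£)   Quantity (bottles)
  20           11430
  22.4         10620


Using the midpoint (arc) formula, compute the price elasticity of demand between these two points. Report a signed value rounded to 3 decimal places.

-0.649

%ΔQ = (10620 − 11430) / [(11430 + 10620)/2] = -810/11025 = -0.073469…
%ΔP = (22.4 − 20) / [(20 + 22.4)/2] = 2.4/21.2 = 0.113207…
Arc Ed = %ΔQ / %ΔP = (-810/11025) / (2.4/21.2) = -0.64897…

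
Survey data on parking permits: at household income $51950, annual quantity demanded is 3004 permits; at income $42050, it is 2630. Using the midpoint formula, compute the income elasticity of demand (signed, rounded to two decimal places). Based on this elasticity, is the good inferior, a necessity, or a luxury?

0.63; necessity

%ΔQ = (2630 − 3004)/[( 3004 + 2630)/2] = -374/2817 = -0.132765…
%ΔIncome = (42050 − 51950)/[( 51950 + 42050)/2] = -9900/47000 = -0.210638…
E_income = (-374/2817) / (-9900/47000) = 0.6303…
0 < E_income < 1 ⇒ normal good, necessity.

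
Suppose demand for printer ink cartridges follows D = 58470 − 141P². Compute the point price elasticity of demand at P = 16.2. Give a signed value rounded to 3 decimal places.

dD/dP = −2·141·P = -4568.4. At P = 16.2, D = 21465.96.
Ed = (dD/dP)·(P/D) = (-4568.4) × (16.2/21465.96) = -3.44769…

-3.448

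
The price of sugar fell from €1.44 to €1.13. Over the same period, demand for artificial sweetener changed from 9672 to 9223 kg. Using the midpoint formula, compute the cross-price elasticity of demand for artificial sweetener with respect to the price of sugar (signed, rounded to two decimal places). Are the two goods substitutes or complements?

%ΔQ_{artificial sweetener} = (9223 − 9672)/avg = -449/9447.5 = -0.047525…
%ΔP_{sugar} = (1.13 − 1.44)/avg = -0.31/1.285 = -0.241245…
E_cross = (-449/9447.5) / (-0.31/1.285) = 0.1970…
E_cross > 0 ⇒ the goods are substitutes.

0.20; substitutes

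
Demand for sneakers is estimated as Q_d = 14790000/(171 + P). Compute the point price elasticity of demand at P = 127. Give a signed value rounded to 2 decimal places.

-0.43

dQ_d/dP = −14790000/(171 + P)² = -166.547. At P = 127, Q_d = 49630.9.
Ed = (dQ_d/dP)·(P/Q_d) = (-166.547) × (127/49630.9) = -0.4261…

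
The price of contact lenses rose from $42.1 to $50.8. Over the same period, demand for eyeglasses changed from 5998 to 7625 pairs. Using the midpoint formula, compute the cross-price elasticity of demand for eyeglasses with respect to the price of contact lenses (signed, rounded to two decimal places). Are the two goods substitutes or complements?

1.28; substitutes

%ΔQ_{eyeglasses} = (7625 − 5998)/avg = 1627/6811.5 = 0.238860…
%ΔP_{contact lenses} = (50.8 − 42.1)/avg = 8.7/46.45 = 0.187298…
E_cross = (1627/6811.5) / (8.7/46.45) = 1.2752…
E_cross > 0 ⇒ the goods are substitutes.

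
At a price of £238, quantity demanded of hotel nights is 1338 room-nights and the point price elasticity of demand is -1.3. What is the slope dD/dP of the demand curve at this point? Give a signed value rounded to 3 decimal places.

-7.308

Ed = (dD/dP)·(P/D) ⇒ dD/dP = Ed·D/P = (-1.3)·1338/238 = -7.30840…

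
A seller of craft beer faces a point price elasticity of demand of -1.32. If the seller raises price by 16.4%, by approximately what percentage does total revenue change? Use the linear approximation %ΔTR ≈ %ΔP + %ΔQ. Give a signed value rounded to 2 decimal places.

%ΔQ ≈ Ed × %ΔP = (-1.32) × (+16.4%) = -21.6480%
%ΔTR ≈ %ΔP + %ΔQ = (+16.4%) + (-21.6480%) = -5.2480%

-5.25%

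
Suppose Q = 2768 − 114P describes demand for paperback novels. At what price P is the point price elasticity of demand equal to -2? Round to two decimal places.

16.19

Ed = −114P/(2768 − 114P). Set this equal to -2:
114P = 2·(2768 − 114P) ⇒ 114P(1 + 2) = 2·2768
P = 2·2768 / (114·3) = 16.1871…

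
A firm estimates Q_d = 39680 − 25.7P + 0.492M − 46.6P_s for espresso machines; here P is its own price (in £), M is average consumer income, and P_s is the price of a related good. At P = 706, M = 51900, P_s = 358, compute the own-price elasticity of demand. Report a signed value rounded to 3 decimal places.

-0.597

At the given values, Q_d = 39680 − 25.7(706) + 0.492(51900) − 46.6(358) = 30387.8.
∂Q_d/∂P = −25.7.
E = (-25.7) × (706/30387.8) = -0.59708…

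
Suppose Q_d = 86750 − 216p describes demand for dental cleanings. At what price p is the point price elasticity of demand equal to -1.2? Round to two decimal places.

219.07

Ed = −216p/(86750 − 216p). Set this equal to -1.2:
216p = 1.2·(86750 − 216p) ⇒ 216p(1 + 1.2) = 1.2·86750
p = 1.2·86750 / (216·2.2) = 219.0656…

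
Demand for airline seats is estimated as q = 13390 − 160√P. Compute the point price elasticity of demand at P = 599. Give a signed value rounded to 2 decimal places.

dq/dP = −160/(2√P) = -3.26871. At P = 599, q = 9474.08.
Ed = (dq/dP)·(P/q) = (-3.26871) × (599/9474.08) = -0.2066…

-0.21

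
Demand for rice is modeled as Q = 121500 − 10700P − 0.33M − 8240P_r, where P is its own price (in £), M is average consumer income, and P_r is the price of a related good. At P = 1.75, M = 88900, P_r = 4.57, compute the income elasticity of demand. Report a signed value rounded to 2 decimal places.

At the given values, Q = 121500 − 10700(1.75) − 0.33(88900) − 8240(4.57) = 35781.2.
∂Q/∂M = -0.33.
E = (-0.33) × (88900/35781.2) = -0.8198…

-0.82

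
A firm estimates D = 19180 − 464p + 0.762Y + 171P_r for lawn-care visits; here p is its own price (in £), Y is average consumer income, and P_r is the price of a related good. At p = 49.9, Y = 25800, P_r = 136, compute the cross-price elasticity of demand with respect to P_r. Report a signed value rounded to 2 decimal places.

0.60

At the given values, D = 19180 − 464(49.9) + 0.762(25800) + 171(136) = 38942.
∂D/∂P_r = 171.
E = (171) × (136/38942) = 0.5971…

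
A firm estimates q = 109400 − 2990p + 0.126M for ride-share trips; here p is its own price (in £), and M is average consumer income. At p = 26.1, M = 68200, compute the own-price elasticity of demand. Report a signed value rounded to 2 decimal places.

-1.95

At the given values, q = 109400 − 2990(26.1) + 0.126(68200) = 39954.2.
∂q/∂p = −2990.
E = (-2990) × (26.1/39954.2) = -1.9532…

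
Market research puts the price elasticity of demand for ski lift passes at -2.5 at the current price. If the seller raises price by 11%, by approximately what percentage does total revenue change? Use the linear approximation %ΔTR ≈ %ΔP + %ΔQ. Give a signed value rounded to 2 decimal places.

%ΔQ ≈ Ed × %ΔP = (-2.5) × (+11%) = -27.5000%
%ΔTR ≈ %ΔP + %ΔQ = (+11%) + (-27.5000%) = -16.5000%

-16.50%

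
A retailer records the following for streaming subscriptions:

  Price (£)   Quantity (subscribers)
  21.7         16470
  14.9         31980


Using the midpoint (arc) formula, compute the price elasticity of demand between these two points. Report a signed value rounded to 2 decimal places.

%ΔQ = (31980 − 16470) / [(16470 + 31980)/2] = 15510/24225 = 0.640247…
%ΔP = (14.9 − 21.7) / [(21.7 + 14.9)/2] = -6.8/18.3 = -0.371584…
Arc Ed = %ΔQ / %ΔP = (15510/24225) / (-6.8/18.3) = -1.7230…

-1.72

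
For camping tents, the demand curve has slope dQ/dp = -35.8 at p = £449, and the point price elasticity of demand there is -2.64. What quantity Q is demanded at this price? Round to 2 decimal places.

6088.71

Ed = (dQ/dp)·(p/Q) ⇒ Q = (dQ/dp)·p/Ed = (-35.8)·449/(-2.64) = 6088.7121…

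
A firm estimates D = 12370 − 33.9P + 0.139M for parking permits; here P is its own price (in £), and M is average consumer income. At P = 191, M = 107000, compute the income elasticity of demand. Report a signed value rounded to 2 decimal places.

0.72

At the given values, D = 12370 − 33.9(191) + 0.139(107000) = 20768.1.
∂D/∂M = 0.139.
E = (0.139) × (107000/20768.1) = 0.7161…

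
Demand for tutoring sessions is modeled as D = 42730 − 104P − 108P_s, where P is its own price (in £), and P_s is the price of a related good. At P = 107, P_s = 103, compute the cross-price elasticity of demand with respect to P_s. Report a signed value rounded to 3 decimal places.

-0.543

At the given values, D = 42730 − 104(107) − 108(103) = 20478.
∂D/∂P_s = -108.
E = (-108) × (103/20478) = -0.54321…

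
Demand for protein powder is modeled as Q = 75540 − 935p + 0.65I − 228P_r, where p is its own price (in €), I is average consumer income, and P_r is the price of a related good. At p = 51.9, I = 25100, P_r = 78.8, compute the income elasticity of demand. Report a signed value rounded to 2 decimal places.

0.64

At the given values, Q = 75540 − 935(51.9) + 0.65(25100) − 228(78.8) = 25362.1.
∂Q/∂I = 0.65.
E = (0.65) × (25100/25362.1) = 0.6432…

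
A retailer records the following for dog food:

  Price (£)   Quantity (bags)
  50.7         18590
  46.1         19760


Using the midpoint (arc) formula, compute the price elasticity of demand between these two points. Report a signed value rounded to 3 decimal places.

%ΔQ = (19760 − 18590) / [(18590 + 19760)/2] = 1170/19175 = 0.061016…
%ΔP = (46.1 − 50.7) / [(50.7 + 46.1)/2] = -4.6/48.4 = -0.095041…
Arc Ed = %ΔQ / %ΔP = (1170/19175) / (-4.6/48.4) = -0.64200…

-0.642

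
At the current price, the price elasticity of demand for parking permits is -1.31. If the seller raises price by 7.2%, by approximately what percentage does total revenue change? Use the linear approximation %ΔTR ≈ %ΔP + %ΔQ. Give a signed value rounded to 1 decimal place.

-2.2%

%ΔQ ≈ Ed × %ΔP = (-1.31) × (+7.2%) = -9.4320%
%ΔTR ≈ %ΔP + %ΔQ = (+7.2%) + (-9.4320%) = -2.2320%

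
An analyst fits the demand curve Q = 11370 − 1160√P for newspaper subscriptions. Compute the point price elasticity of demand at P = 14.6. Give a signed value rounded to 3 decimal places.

dQ/dP = −1160/(2√P) = -151.793. At P = 14.6, Q = 6937.65.
Ed = (dQ/dP)·(P/Q) = (-151.793) × (14.6/6937.65) = -0.31944…

-0.319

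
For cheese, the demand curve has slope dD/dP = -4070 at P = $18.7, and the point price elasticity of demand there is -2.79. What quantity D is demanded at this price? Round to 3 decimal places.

Ed = (dD/dP)·(P/D) ⇒ D = (dD/dP)·P/Ed = (-4070)·18.7/(-2.79) = 27279.21146…

27279.211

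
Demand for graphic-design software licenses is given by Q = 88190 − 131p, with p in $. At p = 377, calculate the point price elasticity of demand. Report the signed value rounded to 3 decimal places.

dQ/dp = −131. At p = 377, Q = 88190 − 131(377) = 38803.
Ed = (dQ/dp)·(p/Q) = −131 × (377/38803) = -1.27276…

-1.273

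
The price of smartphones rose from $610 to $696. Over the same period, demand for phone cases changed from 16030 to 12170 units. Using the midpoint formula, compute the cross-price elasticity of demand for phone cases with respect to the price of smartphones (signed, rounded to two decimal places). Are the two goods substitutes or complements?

%ΔQ_{phone cases} = (12170 − 16030)/avg = -3860/14100 = -0.273758…
%ΔP_{smartphones} = (696 − 610)/avg = 86/653 = 0.131699…
E_cross = (-3860/14100) / (86/653) = -2.0786…
E_cross < 0 ⇒ the goods are complements.

-2.08; complements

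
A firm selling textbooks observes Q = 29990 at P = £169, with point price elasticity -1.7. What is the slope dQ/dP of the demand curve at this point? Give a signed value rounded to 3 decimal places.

Ed = (dQ/dP)·(P/Q) ⇒ dQ/dP = Ed·Q/P = (-1.7)·29990/169 = -301.67455…

-301.675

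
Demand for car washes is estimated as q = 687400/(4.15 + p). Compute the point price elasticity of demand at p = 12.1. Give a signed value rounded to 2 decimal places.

-0.74

dq/dp = −687400/(4.15 + p)² = -2603.17. At p = 12.1, q = 42301.5.
Ed = (dq/dp)·(p/q) = (-2603.17) × (12.1/42301.5) = -0.7446…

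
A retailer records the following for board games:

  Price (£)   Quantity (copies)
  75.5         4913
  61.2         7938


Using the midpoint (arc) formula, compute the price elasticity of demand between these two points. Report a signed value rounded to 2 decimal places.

%ΔQ = (7938 − 4913) / [(4913 + 7938)/2] = 3025/6425.5 = 0.470780…
%ΔP = (61.2 − 75.5) / [(75.5 + 61.2)/2] = -14.3/68.35 = -0.209217…
Arc Ed = %ΔQ / %ΔP = (3025/6425.5) / (-14.3/68.35) = -2.2501…

-2.25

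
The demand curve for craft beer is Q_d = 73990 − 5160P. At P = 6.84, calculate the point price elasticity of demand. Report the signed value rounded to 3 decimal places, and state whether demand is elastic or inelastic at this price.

dQ_d/dP = −5160. At P = 6.84, Q_d = 73990 − 5160(6.84) = 38695.6.
Ed = (dQ_d/dP)·(P/Q_d) = −5160 × (6.84/38695.6) = -0.91210…
|Ed| = 0.912 < 1, so demand is inelastic.

-0.912; inelastic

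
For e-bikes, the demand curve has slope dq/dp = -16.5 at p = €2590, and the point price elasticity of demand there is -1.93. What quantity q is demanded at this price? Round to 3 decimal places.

22142.487

Ed = (dq/dp)·(p/q) ⇒ q = (dq/dp)·p/Ed = (-16.5)·2590/(-1.93) = 22142.48704…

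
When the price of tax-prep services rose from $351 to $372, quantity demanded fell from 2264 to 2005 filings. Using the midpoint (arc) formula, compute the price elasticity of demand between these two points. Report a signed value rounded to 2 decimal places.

%ΔQ = (2005 − 2264) / [(2264 + 2005)/2] = -259/2134.5 = -0.121339…
%ΔP = (372 − 351) / [(351 + 372)/2] = 21/361.5 = 0.058091…
Arc Ed = %ΔQ / %ΔP = (-259/2134.5) / (21/361.5) = -2.0887…

-2.09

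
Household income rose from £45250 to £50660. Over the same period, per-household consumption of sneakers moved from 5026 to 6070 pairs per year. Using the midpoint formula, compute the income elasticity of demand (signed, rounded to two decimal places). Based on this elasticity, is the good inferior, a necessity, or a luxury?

1.67; luxury

%ΔQ = (6070 − 5026)/[( 5026 + 6070)/2] = 1044/5548 = 0.188175…
%ΔIncome = (50660 − 45250)/[( 45250 + 50660)/2] = 5410/47955 = 0.112814…
E_income = (1044/5548) / (5410/47955) = 1.6680…
E_income > 1 ⇒ normal good, luxury.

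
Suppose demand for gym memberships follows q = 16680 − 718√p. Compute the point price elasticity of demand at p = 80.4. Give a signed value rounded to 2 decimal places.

-0.31

dq/dp = −718/(2√p) = -40.0375. At p = 80.4, q = 10242.
Ed = (dq/dp)·(p/q) = (-40.0375) × (80.4/10242) = -0.3142…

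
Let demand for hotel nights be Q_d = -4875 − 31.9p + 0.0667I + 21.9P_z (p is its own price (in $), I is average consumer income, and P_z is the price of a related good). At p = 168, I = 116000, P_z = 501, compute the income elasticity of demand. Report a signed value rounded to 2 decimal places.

0.91

At the given values, Q_d = -4875 − 31.9(168) + 0.0667(116000) + 21.9(501) = 8474.9.
∂Q_d/∂I = 0.0667.
E = (0.0667) × (116000/8474.9) = 0.9129…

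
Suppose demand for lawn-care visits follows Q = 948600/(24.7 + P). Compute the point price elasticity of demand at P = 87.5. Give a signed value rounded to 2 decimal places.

-0.78

dQ/dP = −948600/(24.7 + P)² = -75.3525. At P = 87.5, Q = 8454.55.
Ed = (dQ/dP)·(P/Q) = (-75.3525) × (87.5/8454.55) = -0.7798…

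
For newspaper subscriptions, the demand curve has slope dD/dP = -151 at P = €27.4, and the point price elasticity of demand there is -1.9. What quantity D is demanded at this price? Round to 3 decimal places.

Ed = (dD/dP)·(P/D) ⇒ D = (dD/dP)·P/Ed = (-151)·27.4/(-1.9) = 2177.57894…

2177.579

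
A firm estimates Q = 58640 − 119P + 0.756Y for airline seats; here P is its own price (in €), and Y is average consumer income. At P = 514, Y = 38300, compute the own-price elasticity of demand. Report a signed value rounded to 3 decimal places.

At the given values, Q = 58640 − 119(514) + 0.756(38300) = 26428.8.
∂Q/∂P = −119.
E = (-119) × (514/26428.8) = -2.31436…

-2.314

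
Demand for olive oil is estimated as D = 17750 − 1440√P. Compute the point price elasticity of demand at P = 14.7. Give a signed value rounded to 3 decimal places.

-0.226

dD/dP = −1440/(2√P) = -187.791. At P = 14.7, D = 12229.
Ed = (dD/dP)·(P/D) = (-187.791) × (14.7/12229) = -0.22573…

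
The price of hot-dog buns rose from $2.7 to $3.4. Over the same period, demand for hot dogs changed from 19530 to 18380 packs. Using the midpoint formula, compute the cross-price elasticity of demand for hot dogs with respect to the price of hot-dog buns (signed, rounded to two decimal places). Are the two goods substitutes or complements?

%ΔQ_{hot dogs} = (18380 − 19530)/avg = -1150/18955 = -0.060670…
%ΔP_{hot-dog buns} = (3.4 − 2.7)/avg = 0.7/3.05 = 0.229508…
E_cross = (-1150/18955) / (0.7/3.05) = -0.2643…
E_cross < 0 ⇒ the goods are complements.

-0.26; complements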